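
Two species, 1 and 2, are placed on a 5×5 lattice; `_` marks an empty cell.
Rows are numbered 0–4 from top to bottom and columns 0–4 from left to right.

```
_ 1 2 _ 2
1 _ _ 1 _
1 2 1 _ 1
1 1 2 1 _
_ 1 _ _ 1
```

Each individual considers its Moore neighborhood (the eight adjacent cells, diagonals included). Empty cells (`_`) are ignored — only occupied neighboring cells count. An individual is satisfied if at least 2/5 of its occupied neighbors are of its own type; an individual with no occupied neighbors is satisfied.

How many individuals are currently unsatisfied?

Row 0: (0,1)1 1/2 ok · (0,2)2 0/2 unhappy · (0,4)2 0/1 unhappy
Row 1: (1,0)1 2/3 ok · (1,3)1 2/4 ok
Row 2: (2,0)1 3/4 ok · (2,1)2 1/6 unhappy · (2,2)1 3/5 ok · (2,4)1 2/2 ok
Row 3: (3,0)1 3/4 ok · (3,1)1 4/6 ok · (3,2)2 1/5 unhappy · (3,3)1 3/4 ok
Row 4: (4,1)1 2/3 ok · (4,4)1 1/1 ok
Unsatisfied: (0,2), (0,4), (2,1), (3,2) — 4 in total.

4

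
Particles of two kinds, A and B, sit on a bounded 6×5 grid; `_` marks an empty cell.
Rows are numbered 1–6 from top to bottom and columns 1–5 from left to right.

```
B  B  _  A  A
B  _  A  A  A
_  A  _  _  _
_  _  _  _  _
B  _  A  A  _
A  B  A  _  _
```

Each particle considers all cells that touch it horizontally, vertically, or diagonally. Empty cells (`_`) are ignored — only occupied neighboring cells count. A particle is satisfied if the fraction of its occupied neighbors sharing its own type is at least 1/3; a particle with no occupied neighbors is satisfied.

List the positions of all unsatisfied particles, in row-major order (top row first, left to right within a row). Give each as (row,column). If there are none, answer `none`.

Row 1: (1,1)B 2/2 ok · (1,2)B 2/3 ok · (1,4)A 4/4 ok · (1,5)A 3/3 ok
Row 2: (2,1)B 2/3 ok · (2,3)A 3/4 ok · (2,4)A 4/4 ok · (2,5)A 3/3 ok
Row 3: (3,2)A 1/2 ok
Row 5: (5,1)B 1/2 ok · (5,3)A 2/3 ok · (5,4)A 2/2 ok
Row 6: (6,1)A 0/2 unhappy · (6,2)B 1/4 unhappy · (6,3)A 2/3 ok

(6,1), (6,2)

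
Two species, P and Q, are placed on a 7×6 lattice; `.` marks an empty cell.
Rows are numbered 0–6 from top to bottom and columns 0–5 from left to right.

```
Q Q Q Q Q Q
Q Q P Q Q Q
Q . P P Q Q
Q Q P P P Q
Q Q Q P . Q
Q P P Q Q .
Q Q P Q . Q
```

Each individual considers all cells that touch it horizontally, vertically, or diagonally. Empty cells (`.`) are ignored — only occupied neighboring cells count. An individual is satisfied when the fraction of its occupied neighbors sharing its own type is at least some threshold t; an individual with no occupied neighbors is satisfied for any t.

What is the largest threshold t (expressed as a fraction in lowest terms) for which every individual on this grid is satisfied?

Row 0: (0,0)Q 3/3 · (0,1)Q 4/5 · (0,2)Q 4/5 · (0,3)Q 4/5 · (0,4)Q 5/5 · (0,5)Q 3/3
Row 1: (1,0)Q 4/4 · (1,1)Q 5/7 · (1,2)P 2/7 · (1,3)Q 5/8 · (1,4)Q 7/8 · (1,5)Q 5/5
Row 2: (2,0)Q 4/4 · (2,2)P 4/7 · (2,3)P 5/8 · (2,4)Q 5/8 · (2,5)Q 4/5
Row 3: (3,0)Q 4/4 · (3,1)Q 5/7 · (3,2)P 4/7 · (3,3)P 5/7 · (3,4)P 3/7 · (3,5)Q 3/4
Row 4: (4,0)Q 4/5 · (4,1)Q 5/8 · (4,2)Q 3/8 · (4,3)P 4/7 · (4,5)Q 2/3
Row 5: (5,0)Q 4/5 · (5,1)P 2/8 · (5,2)P 3/8 · (5,3)Q 3/6 · (5,4)Q 4/5
Row 6: (6,0)Q 2/3 · (6,1)Q 2/5 · (6,2)P 2/5 · (6,3)Q 2/4 · (6,5)Q 1/1
The smallest same-type fraction is 2/8 at (5,1), which reduces to 1/4. Any threshold above that leaves this individual unsatisfied.

1/4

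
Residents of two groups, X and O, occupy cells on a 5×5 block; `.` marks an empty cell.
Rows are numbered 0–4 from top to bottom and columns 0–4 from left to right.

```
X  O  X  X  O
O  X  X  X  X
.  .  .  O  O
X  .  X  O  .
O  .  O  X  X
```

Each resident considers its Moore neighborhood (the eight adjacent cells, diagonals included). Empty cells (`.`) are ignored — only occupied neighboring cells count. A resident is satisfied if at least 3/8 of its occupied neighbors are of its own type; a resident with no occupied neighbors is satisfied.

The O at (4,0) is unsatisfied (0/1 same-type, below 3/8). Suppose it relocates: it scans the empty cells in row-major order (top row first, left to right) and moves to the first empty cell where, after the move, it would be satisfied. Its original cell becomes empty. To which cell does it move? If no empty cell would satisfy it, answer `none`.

(3,4)

Vacating (4,0). Empty cells in order:
  (2,0): 1/3 same-type → still unsatisfied.
  (2,1): 1/5 same-type → still unsatisfied.
  (2,2): 2/6 same-type → still unsatisfied.
  (3,1): 1/3 same-type → still unsatisfied.
  (3,4): 3/5 same-type → satisfied — stop here.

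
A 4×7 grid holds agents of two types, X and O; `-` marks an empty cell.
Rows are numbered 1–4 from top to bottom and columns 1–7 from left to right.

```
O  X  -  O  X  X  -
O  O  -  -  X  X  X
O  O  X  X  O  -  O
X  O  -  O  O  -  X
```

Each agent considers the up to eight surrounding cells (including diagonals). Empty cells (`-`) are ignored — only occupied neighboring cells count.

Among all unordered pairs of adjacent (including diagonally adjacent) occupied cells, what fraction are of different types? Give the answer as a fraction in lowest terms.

20/43

Scan each occupied cell's neighbors to the right and below (and the two forward diagonals) so each pair is counted once.
From row 1: 5 unlike of 13 pairs (running 5/13).
From row 2: 5 unlike of 13 pairs (running 10/26).
From row 3: 9 unlike of 15 pairs (running 19/41).
From row 4: 1 unlike of 2 pairs (running 20/43).
Total adjacent occupied pairs: 43; unlike-type pairs: 20.
20/43 is already in lowest terms.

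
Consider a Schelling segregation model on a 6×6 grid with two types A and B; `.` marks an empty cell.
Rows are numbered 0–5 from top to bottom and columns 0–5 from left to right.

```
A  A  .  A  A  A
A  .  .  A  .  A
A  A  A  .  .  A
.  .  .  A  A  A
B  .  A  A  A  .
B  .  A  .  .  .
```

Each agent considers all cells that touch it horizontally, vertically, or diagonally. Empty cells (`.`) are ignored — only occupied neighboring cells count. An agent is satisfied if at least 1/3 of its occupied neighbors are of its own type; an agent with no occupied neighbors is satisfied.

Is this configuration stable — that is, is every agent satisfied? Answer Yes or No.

Yes

(0,0)A 2/2 ✓
(0,1)A 2/2 ✓
(0,3)A 2/2 ✓
(0,4)A 4/4 ✓
(0,5)A 2/2 ✓
(1,0)A 4/4 ✓
(1,3)A 3/3 ✓
(1,5)A 3/3 ✓
(2,0)A 2/2 ✓
(2,1)A 3/3 ✓
(2,2)A 3/3 ✓
(2,5)A 3/3 ✓
(3,3)A 5/5 ✓
(3,4)A 5/5 ✓
(3,5)A 3/3 ✓
(4,0)B 1/1 ✓
(4,2)A 3/3 ✓
(4,3)A 5/5 ✓
(4,4)A 4/4 ✓
(5,0)B 1/1 ✓
(5,2)A 2/2 ✓
All meet the threshold, so the configuration is stable.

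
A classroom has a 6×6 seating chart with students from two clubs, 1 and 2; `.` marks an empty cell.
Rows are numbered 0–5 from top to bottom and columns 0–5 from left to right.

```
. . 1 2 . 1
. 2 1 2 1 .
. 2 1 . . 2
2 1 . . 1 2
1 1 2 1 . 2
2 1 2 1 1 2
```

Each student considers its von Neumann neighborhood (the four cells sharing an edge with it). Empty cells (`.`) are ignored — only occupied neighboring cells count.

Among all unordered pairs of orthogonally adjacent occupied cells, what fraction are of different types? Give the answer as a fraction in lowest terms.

Scan each occupied cell's neighbors to the right and below so each pair is counted once.
Row 0: 1(0,2)–2(0,3)≠ 1(0,2)–1(1,2)= 2(0,3)–2(1,3)=  → 1/3 unlike.
Row 1: 2(1,1)–1(1,2)≠ 2(1,1)–2(2,1)= 1(1,2)–2(1,3)≠ 1(1,2)–1(2,2)= 2(1,3)–1(1,4)≠  → 3/5 unlike.
Row 2: 2(2,1)–1(2,2)≠ 2(2,1)–1(3,1)≠ 2(2,5)–2(3,5)=  → 2/3 unlike.
Row 3: 2(3,0)–1(3,1)≠ 2(3,0)–1(4,0)≠ 1(3,1)–1(4,1)= 1(3,4)–2(3,5)≠ 2(3,5)–2(4,5)=  → 3/5 unlike.
Row 4: 1(4,0)–1(4,1)= 1(4,0)–2(5,0)≠ 1(4,1)–2(4,2)≠ 1(4,1)–1(5,1)= 2(4,2)–1(4,3)≠ 2(4,2)–2(5,2)= 1(4,3)–1(5,3)= 2(4,5)–2(5,5)=  → 3/8 unlike.
Row 5: 2(5,0)–1(5,1)≠ 1(5,1)–2(5,2)≠ 2(5,2)–1(5,3)≠ 1(5,3)–1(5,4)= 1(5,4)–2(5,5)≠  → 4/5 unlike.
Total adjacent occupied pairs: 29; unlike-type pairs: 16.
16/29 is already in lowest terms.

16/29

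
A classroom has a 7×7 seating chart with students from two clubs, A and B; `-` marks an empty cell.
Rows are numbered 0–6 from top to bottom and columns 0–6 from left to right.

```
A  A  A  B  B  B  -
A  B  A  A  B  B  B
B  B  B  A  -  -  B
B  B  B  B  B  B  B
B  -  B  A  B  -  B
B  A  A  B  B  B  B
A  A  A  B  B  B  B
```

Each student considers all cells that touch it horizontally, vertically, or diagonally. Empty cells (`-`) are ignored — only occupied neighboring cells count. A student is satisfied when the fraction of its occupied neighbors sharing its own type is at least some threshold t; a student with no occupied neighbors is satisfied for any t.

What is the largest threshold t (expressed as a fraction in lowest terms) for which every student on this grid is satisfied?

(0,0)A 2/3
(0,1)A 4/5
(0,2)A 3/5
(0,3)B 2/5
(0,4)B 4/5
(0,5)B 4/4
(1,0)A 2/5
(1,1)B 3/8
(1,2)A 4/8
(1,3)A 3/7
(1,4)B 4/6
(1,5)B 5/5
(1,6)B 3/3
(2,0)B 4/5
(2,1)B 6/8
(2,2)B 5/8
(2,3)A 2/7
(2,6)B 4/4
(3,0)B 4/4
(3,1)B 7/7
(3,2)B 5/7
(3,3)B 5/7
(3,4)B 3/5
(3,5)B 5/5
(3,6)B 3/3
(4,0)B 3/4
(4,2)B 4/7
(4,3)A 1/8
(4,4)B 6/7
(4,6)B 4/4
(5,0)B 1/4
(5,1)A 4/7
(5,2)A 4/7
(5,3)B 5/8
(5,4)B 6/7
(5,5)B 7/7
(5,6)B 4/4
(6,0)A 2/3
(6,1)A 4/5
(6,2)A 3/5
(6,3)B 3/5
(6,4)B 5/5
(6,5)B 5/5
(6,6)B 3/3
The smallest same-type fraction is 1/8 at (4,3), which reduces to 1/8. Any threshold above that leaves this student unsatisfied.

1/8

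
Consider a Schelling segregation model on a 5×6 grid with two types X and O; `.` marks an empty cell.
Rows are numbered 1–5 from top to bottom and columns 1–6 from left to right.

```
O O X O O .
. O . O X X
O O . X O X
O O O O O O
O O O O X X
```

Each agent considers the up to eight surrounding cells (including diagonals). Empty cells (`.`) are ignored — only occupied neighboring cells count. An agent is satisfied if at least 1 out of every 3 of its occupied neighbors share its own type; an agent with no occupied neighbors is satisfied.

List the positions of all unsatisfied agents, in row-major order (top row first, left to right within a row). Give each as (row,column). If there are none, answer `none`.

(1,3), (3,4), (5,5)

Row 1: (1,1)O 2/2 satisfied · (1,2)O 2/3 satisfied · (1,3)X 0/4 not · (1,4)O 2/4 satisfied · (1,5)O 2/4 satisfied
Row 2: (2,2)O 4/5 satisfied · (2,4)O 3/6 satisfied · (2,5)X 3/7 satisfied · (2,6)X 2/4 satisfied
Row 3: (3,1)O 4/4 satisfied · (3,2)O 5/5 satisfied · (3,4)X 1/6 not · (3,5)O 4/8 satisfied · (3,6)X 2/5 satisfied
Row 4: (4,1)O 5/5 satisfied · (4,2)O 7/7 satisfied · (4,3)O 6/7 satisfied · (4,4)O 5/7 satisfied · (4,5)O 4/8 satisfied · (4,6)O 2/5 satisfied
Row 5: (5,1)O 3/3 satisfied · (5,2)O 5/5 satisfied · (5,3)O 5/5 satisfied · (5,4)O 4/5 satisfied · (5,5)X 1/5 not · (5,6)X 1/3 satisfied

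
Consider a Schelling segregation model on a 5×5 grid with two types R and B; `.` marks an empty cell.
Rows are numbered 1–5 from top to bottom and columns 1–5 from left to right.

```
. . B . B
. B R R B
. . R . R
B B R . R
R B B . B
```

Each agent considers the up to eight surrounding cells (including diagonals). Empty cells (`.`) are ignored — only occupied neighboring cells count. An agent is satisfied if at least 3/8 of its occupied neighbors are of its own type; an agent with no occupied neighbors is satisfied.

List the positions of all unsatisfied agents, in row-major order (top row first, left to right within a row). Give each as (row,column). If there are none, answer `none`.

(1,3), (2,2), (2,5), (4,3), (5,1), (5,5)

Row 1: (1,3)B 1/3 unhappy · (1,5)B 1/2 ok
Row 2: (2,2)B 1/3 unhappy · (2,3)R 2/4 ok · (2,4)R 3/6 ok · (2,5)B 1/3 unhappy
Row 3: (3,3)R 3/5 ok · (3,5)R 2/3 ok
Row 4: (4,1)B 2/3 ok · (4,2)B 3/6 ok · (4,3)R 1/4 unhappy · (4,5)R 1/2 ok
Row 5: (5,1)R 0/3 unhappy · (5,2)B 3/5 ok · (5,3)B 2/3 ok · (5,5)B 0/1 unhappy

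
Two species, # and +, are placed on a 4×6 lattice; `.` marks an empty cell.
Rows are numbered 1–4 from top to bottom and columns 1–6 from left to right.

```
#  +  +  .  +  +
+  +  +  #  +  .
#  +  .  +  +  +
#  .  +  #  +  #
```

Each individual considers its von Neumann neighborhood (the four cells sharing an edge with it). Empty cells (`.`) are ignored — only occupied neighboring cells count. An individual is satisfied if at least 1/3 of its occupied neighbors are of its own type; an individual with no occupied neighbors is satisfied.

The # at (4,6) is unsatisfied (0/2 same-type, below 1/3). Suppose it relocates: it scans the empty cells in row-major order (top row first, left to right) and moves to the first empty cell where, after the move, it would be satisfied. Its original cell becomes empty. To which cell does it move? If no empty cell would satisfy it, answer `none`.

(1,4)

Vacating (4,6). Empty cells in order:
  (1,4): 1/3 same-type → satisfied — stop here.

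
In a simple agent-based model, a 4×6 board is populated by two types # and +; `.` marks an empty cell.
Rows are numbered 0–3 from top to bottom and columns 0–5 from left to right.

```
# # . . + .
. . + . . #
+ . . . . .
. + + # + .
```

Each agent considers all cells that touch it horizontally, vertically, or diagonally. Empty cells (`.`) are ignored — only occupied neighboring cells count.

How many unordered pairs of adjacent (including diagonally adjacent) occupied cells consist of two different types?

4

Scan each occupied cell's neighbors to the right and below (and the two forward diagonals) so each pair is counted once.
From row 0: 2 unlike of 3 pairs (running 2/3).
From row 2: 0 unlike of 1 pairs (running 2/4).
From row 3: 2 unlike of 3 pairs (running 4/7).
Total adjacent occupied pairs: 7; unlike-type pairs: 4.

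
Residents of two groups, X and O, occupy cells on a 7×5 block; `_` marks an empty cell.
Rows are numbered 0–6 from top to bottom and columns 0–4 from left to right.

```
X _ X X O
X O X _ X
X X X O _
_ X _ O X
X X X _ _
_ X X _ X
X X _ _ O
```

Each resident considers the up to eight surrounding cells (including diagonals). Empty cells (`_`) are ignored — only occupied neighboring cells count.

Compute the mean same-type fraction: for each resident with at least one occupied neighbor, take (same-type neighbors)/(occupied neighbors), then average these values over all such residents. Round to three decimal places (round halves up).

(0,0)X 1/2
(0,2)X 2/3
(0,3)X 3/4
(0,4)O 0/2
(1,0)X 3/4
(1,1)O 0/7
(1,2)X 4/6
(1,4)X 1/3
(2,0)X 3/4
(2,1)X 5/6
(2,2)X 3/6
(2,3)O 1/5
(3,1)X 6/6
(3,3)O 1/4
(3,4)X 0/2
(4,0)X 3/3
(4,1)X 5/5
(4,2)X 4/5
(5,1)X 6/6
(5,2)X 4/4
(5,4)X 0/1
(6,0)X 2/2
(6,1)X 3/3
(6,4)O 0/1
Sum over 24 residents: 1/2 + 2/3 + 3/4 + 0/2 + 3/4 + 0/7 + 4/6 + 1/3 + 3/4 + 5/6 + 3/6 + 1/5 + 6/6 + 1/4 + 0/2 + 3/3 + 5/5 + 4/5 + 6/6 + 4/4 + 0/1 + 2/2 + 3/3 + 0/1 = 14; mean = 14 ÷ 24 = 7/12 = 0.583333… → 0.583.

0.583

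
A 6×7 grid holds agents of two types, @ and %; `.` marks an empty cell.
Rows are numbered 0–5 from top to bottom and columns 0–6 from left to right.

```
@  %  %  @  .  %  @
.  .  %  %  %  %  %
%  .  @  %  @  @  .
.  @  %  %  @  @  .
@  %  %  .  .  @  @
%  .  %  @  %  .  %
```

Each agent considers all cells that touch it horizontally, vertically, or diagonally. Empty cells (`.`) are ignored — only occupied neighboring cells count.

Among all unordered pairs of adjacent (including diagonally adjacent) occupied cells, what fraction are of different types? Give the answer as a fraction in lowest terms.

Scan each occupied cell's neighbors to the right and below (and the two forward diagonals) so each pair is counted once.
Row 0: @(0,0)–%(0,1)≠ %(0,1)–%(0,2)= %(0,1)–%(1,2)= %(0,2)–@(0,3)≠ %(0,2)–%(1,2)= %(0,2)–%(1,3)= @(0,3)–%(1,3)≠ @(0,3)–%(1,4)≠ @(0,3)–%(1,2)≠ %(0,5)–@(0,6)≠ %(0,5)–%(1,5)= %(0,5)–%(1,6)= %(0,5)–%(1,4)= @(0,6)–%(1,6)≠ @(0,6)–%(1,5)≠  → 8/15 unlike.
Row 1: %(1,2)–%(1,3)= %(1,2)–@(2,2)≠ %(1,2)–%(2,3)= %(1,3)–%(1,4)= %(1,3)–%(2,3)= %(1,3)–@(2,4)≠ %(1,3)–@(2,2)≠ %(1,4)–%(1,5)= %(1,4)–@(2,4)≠ %(1,4)–@(2,5)≠ %(1,4)–%(2,3)= %(1,5)–%(1,6)= %(1,5)–@(2,5)≠ %(1,5)–@(2,4)≠ %(1,6)–@(2,5)≠  → 8/15 unlike.
Row 2: %(2,0)–@(3,1)≠ @(2,2)–%(2,3)≠ @(2,2)–%(3,2)≠ @(2,2)–%(3,3)≠ @(2,2)–@(3,1)= %(2,3)–@(2,4)≠ %(2,3)–%(3,3)= %(2,3)–@(3,4)≠ %(2,3)–%(3,2)= @(2,4)–@(2,5)= @(2,4)–@(3,4)= @(2,4)–@(3,5)= @(2,4)–%(3,3)≠ @(2,5)–@(3,5)= @(2,5)–@(3,4)=  → 7/15 unlike.
Row 3: @(3,1)–%(3,2)≠ @(3,1)–%(4,1)≠ @(3,1)–%(4,2)≠ @(3,1)–@(4,0)= %(3,2)–%(3,3)= %(3,2)–%(4,2)= %(3,2)–%(4,1)= %(3,3)–@(3,4)≠ %(3,3)–%(4,2)= @(3,4)–@(3,5)= @(3,4)–@(4,5)= @(3,5)–@(4,5)= @(3,5)–@(4,6)=  → 4/13 unlike.
Row 4: @(4,0)–%(4,1)≠ @(4,0)–%(5,0)≠ %(4,1)–%(4,2)= %(4,1)–%(5,2)= %(4,1)–%(5,0)= %(4,2)–%(5,2)= %(4,2)–@(5,3)≠ @(4,5)–@(4,6)= @(4,5)–%(5,6)≠ @(4,5)–%(5,4)≠ @(4,6)–%(5,6)≠  → 6/11 unlike.
Row 5: %(5,2)–@(5,3)≠ @(5,3)–%(5,4)≠  → 2/2 unlike.
Total adjacent occupied pairs: 71; unlike-type pairs: 35.
35/71 is already in lowest terms.

35/71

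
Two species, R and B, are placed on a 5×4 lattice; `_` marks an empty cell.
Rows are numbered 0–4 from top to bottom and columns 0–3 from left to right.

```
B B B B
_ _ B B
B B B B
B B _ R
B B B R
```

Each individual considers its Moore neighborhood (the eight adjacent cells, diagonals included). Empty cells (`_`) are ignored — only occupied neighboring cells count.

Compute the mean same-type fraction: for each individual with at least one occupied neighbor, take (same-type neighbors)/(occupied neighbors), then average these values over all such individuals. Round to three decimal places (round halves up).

0.873

(0,0)B 1/1
(0,1)B 3/3
(0,2)B 4/4
(0,3)B 3/3
(1,2)B 7/7
(1,3)B 5/5
(2,0)B 3/3
(2,1)B 5/5
(2,2)B 5/6
(2,3)B 3/4
(3,0)B 5/5
(3,1)B 7/7
(3,3)R 1/4
(4,0)B 3/3
(4,1)B 4/4
(4,2)B 2/4
(4,3)R 1/2
Sum over 17 individuals: 1/1 + 3/3 + 4/4 + 3/3 + 7/7 + 5/5 + 3/3 + 5/5 + 5/6 + 3/4 + 5/5 + 7/7 + 1/4 + 3/3 + 4/4 + 2/4 + 1/2 = 89/6; mean = 89/6 ÷ 17 = 89/102 = 0.872549… → 0.873.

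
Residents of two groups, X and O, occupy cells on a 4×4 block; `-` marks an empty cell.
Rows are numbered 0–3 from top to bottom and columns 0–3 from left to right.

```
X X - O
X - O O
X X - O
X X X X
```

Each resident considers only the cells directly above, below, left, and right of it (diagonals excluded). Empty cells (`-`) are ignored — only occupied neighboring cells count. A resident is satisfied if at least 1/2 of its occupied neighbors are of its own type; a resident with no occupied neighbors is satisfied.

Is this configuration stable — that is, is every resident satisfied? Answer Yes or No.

Row 0: (0,0)X 2/2 ✓ · (0,1)X 1/1 ✓ · (0,3)O 1/1 ✓
Row 1: (1,0)X 2/2 ✓ · (1,2)O 1/1 ✓ · (1,3)O 3/3 ✓
Row 2: (2,0)X 3/3 ✓ · (2,1)X 2/2 ✓ · (2,3)O 1/2 ✓
Row 3: (3,0)X 2/2 ✓ · (3,1)X 3/3 ✓ · (3,2)X 2/2 ✓ · (3,3)X 1/2 ✓
All meet the threshold, so the configuration is stable.

Yes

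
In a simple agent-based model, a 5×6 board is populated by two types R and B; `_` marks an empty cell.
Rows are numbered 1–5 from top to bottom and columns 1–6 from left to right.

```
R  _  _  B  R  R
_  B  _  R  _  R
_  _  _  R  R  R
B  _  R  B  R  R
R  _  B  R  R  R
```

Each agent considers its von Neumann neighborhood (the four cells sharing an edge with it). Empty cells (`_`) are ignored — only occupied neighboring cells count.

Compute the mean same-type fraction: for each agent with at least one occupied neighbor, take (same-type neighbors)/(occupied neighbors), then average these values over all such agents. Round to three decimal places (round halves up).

(1,1)R — no occupied neighbors
(1,4)B 0/2
(1,5)R 1/2
(1,6)R 2/2
(2,2)B — no occupied neighbors
(2,4)R 1/2
(2,6)R 2/2
(3,4)R 2/3
(3,5)R 3/3
(3,6)R 3/3
(4,1)B 0/1
(4,3)R 0/2
(4,4)B 0/4
(4,5)R 3/4
(4,6)R 3/3
(5,1)R 0/1
(5,3)B 0/2
(5,4)R 1/3
(5,5)R 3/3
(5,6)R 2/2
Sum over 18 agents: 0/2 + 1/2 + 2/2 + 1/2 + 2/2 + 2/3 + 3/3 + 3/3 + 0/1 + 0/2 + 0/4 + 3/4 + 3/3 + 0/1 + 0/2 + 1/3 + 3/3 + 2/2 = 39/4; mean = 39/4 ÷ 18 = 13/24 = 0.541666… → 0.542.

0.542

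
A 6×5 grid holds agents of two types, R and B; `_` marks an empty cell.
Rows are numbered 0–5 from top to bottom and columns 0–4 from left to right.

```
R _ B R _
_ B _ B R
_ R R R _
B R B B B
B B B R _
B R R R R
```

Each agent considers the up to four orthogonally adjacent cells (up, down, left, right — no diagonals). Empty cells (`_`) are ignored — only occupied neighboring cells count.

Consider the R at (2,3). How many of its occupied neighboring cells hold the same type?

Occupied neighbors of (2,3): (1,3)=B, (3,3)=B, (2,2)=R.
Same type (R): 1 of 3.

1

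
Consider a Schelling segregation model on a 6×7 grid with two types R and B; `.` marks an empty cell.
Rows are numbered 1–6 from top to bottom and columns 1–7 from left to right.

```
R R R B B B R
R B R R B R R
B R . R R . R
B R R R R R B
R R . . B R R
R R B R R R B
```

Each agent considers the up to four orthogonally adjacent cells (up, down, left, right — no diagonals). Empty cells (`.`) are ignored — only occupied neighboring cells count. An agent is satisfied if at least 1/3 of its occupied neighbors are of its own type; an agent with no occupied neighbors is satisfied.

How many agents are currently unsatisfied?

6

Row 1: (1,1)R 2/2 ✓ · (1,2)R 2/3 ✓ · (1,3)R 2/3 ✓ · (1,4)B 1/3 ✓ · (1,5)B 3/3 ✓ · (1,6)B 1/3 ✓ · (1,7)R 1/2 ✓
Row 2: (2,1)R 1/3 ✓ · (2,2)B 0/4 ✗ · (2,3)R 2/3 ✓ · (2,4)R 2/4 ✓ · (2,5)B 1/4 ✗ · (2,6)R 1/3 ✓ · (2,7)R 3/3 ✓
Row 3: (3,1)B 1/3 ✓ · (3,2)R 1/3 ✓ · (3,4)R 3/3 ✓ · (3,5)R 2/3 ✓ · (3,7)R 1/2 ✓
Row 4: (4,1)B 1/3 ✓ · (4,2)R 3/4 ✓ · (4,3)R 2/2 ✓ · (4,4)R 3/3 ✓ · (4,5)R 3/4 ✓ · (4,6)R 2/3 ✓ · (4,7)B 0/3 ✗
Row 5: (5,1)R 2/3 ✓ · (5,2)R 3/3 ✓ · (5,5)B 0/3 ✗ · (5,6)R 3/4 ✓ · (5,7)R 1/3 ✓
Row 6: (6,1)R 2/2 ✓ · (6,2)R 2/3 ✓ · (6,3)B 0/2 ✗ · (6,4)R 1/2 ✓ · (6,5)R 2/3 ✓ · (6,6)R 2/3 ✓ · (6,7)B 0/2 ✗
Unsatisfied: (2,2), (2,5), (4,7), (5,5), (6,3), (6,7) — 6 in total.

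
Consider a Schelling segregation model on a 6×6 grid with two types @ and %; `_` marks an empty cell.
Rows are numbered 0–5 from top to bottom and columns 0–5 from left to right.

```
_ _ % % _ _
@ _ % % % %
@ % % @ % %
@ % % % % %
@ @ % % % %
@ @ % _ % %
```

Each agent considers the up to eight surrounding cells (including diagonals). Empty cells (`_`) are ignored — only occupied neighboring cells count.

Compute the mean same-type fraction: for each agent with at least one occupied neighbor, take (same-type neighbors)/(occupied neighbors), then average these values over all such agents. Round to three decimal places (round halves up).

0.785

Row 0: (0,2)% 3/3 · (0,3)% 4/4
Row 1: (1,0)@ 1/2 · (1,2)% 5/6 · (1,3)% 6/7 · (1,4)% 5/6 · (1,5)% 3/3
Row 2: (2,0)@ 2/4 · (2,1)% 4/7 · (2,2)% 6/7 · (2,3)@ 0/8 · (2,4)% 7/8 · (2,5)% 5/5
Row 3: (3,0)@ 3/5 · (3,1)% 4/8 · (3,2)% 6/8 · (3,3)% 7/8 · (3,4)% 7/8 · (3,5)% 5/5
Row 4: (4,0)@ 4/5 · (4,1)@ 4/8 · (4,2)% 5/7 · (4,3)% 7/7 · (4,4)% 7/7 · (4,5)% 5/5
Row 5: (5,0)@ 3/3 · (5,1)@ 3/5 · (5,2)% 2/4 · (5,4)% 4/4 · (5,5)% 3/3
Sum over 30 agents: 3/3 + 4/4 + 1/2 + 5/6 + 6/7 + 5/6 + 3/3 + 2/4 + 4/7 + 6/7 + 0/8 + 7/8 + 5/5 + 3/5 + 4/8 + 6/8 + 7/8 + 7/8 + 5/5 + 4/5 + 4/8 + 5/7 + 7/7 + 7/7 + 5/5 + 3/3 + 3/5 + 2/4 + 4/4 + 3/3 = 565/24; mean = 565/24 ÷ 30 = 113/144 = 0.784722… → 0.785.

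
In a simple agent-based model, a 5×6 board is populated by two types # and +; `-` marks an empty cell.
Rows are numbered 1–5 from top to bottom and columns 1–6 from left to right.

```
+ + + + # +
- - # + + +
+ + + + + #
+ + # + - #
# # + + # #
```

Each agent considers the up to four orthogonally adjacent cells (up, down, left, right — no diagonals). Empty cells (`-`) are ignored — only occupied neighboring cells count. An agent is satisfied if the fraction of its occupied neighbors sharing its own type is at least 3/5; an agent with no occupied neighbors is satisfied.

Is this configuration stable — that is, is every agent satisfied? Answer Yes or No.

No

(1,1)+ 1/1 ok
(1,2)+ 2/2 ok
(1,3)+ 2/3 ok
(1,4)+ 2/3 ok
(1,5)# 0/3 unhappy
(1,6)+ 1/2 unhappy
(2,3)# 0/3 unhappy
(2,4)+ 3/4 ok
(2,5)+ 3/4 ok
(2,6)+ 2/3 ok
(3,1)+ 2/2 ok
(3,2)+ 3/3 ok
(3,3)+ 2/4 unhappy
(3,4)+ 4/4 ok
(3,5)+ 2/3 ok
(3,6)# 1/3 unhappy
(4,1)+ 2/3 ok
(4,2)+ 2/4 unhappy
(4,3)# 0/4 unhappy
(4,4)+ 2/3 ok
(4,6)# 2/2 ok
(5,1)# 1/2 unhappy
(5,2)# 1/3 unhappy
(5,3)+ 1/3 unhappy
(5,4)+ 2/3 ok
(5,5)# 1/2 unhappy
(5,6)# 2/2 ok
For instance (1,5) has only 0/3 same-type neighbors, below 3/5.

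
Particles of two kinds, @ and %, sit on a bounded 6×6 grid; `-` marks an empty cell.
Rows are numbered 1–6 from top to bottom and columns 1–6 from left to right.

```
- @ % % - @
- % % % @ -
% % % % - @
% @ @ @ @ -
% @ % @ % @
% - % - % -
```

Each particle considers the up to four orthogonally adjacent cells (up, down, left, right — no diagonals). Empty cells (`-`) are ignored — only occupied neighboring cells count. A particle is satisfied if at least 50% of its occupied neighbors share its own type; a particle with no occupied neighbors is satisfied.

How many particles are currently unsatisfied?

(1,2)@ 0/2 not
(1,3)% 2/3 satisfied
(1,4)% 2/2 satisfied
(1,6)@ 0/0 satisfied
(2,2)% 2/3 satisfied
(2,3)% 4/4 satisfied
(2,4)% 3/4 satisfied
(2,5)@ 0/1 not
(3,1)% 2/2 satisfied
(3,2)% 3/4 satisfied
(3,3)% 3/4 satisfied
(3,4)% 2/3 satisfied
(3,6)@ 0/0 satisfied
(4,1)% 2/3 satisfied
(4,2)@ 2/4 satisfied
(4,3)@ 2/4 satisfied
(4,4)@ 3/4 satisfied
(4,5)@ 1/2 satisfied
(5,1)% 2/3 satisfied
(5,2)@ 1/3 not
(5,3)% 1/4 not
(5,4)@ 1/3 not
(5,5)% 1/4 not
(5,6)@ 0/1 not
(6,1)% 1/1 satisfied
(6,3)% 1/1 satisfied
(6,5)% 1/1 satisfied
Unsatisfied: (1,2), (2,5), (5,2), (5,3), (5,4), (5,5), (5,6) — 7 in total.

7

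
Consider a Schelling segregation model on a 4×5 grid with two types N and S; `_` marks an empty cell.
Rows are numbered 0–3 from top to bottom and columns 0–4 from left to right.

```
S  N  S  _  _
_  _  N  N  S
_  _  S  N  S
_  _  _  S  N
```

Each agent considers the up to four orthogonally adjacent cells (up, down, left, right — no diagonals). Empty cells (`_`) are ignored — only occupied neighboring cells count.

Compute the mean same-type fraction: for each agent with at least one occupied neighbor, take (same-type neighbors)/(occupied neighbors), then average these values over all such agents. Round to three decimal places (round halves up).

0.189

(0,0)S 0/1
(0,1)N 0/2
(0,2)S 0/2
(1,2)N 1/3
(1,3)N 2/3
(1,4)S 1/2
(2,2)S 0/2
(2,3)N 1/4
(2,4)S 1/3
(3,3)S 0/2
(3,4)N 0/2
Sum over 11 agents: 0/1 + 0/2 + 0/2 + 1/3 + 2/3 + 1/2 + 0/2 + 1/4 + 1/3 + 0/2 + 0/2 = 25/12; mean = 25/12 ÷ 11 = 25/132 = 0.189393… → 0.189.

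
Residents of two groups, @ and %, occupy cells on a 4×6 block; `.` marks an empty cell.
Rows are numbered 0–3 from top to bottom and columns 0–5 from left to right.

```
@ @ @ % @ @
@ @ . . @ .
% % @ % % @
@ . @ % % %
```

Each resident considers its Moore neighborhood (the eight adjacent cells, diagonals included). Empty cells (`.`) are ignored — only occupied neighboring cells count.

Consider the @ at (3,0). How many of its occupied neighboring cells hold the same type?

Occupied neighbors of (3,0): (2,0)=%, (2,1)=%.
Same type (@): 0 of 2.

0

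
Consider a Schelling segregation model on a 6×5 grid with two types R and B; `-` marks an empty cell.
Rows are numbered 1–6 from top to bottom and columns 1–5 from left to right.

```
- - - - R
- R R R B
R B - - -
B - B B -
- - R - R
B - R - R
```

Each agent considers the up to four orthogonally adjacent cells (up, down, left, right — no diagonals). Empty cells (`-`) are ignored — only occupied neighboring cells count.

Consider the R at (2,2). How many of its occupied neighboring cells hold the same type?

1

Occupied neighbors of (2,2): (3,2)=B, (2,3)=R.
Same type (R): 1 of 2.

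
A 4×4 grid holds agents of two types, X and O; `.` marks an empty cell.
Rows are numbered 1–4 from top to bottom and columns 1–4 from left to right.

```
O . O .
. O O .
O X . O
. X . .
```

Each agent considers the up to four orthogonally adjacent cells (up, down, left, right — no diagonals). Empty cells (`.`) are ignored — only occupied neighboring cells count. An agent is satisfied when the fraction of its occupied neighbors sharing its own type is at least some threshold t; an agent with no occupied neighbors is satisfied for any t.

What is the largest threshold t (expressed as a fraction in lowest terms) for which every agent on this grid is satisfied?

Row 1: (1,1)O — no occupied neighbors · (1,3)O 1/1
Row 2: (2,2)O 1/2 · (2,3)O 2/2
Row 3: (3,1)O 0/1 · (3,2)X 1/3 · (3,4)O — no occupied neighbors
Row 4: (4,2)X 1/1
The smallest same-type fraction is 0/1 at (3,1), which reduces to 0/1. Any threshold above that leaves this agent unsatisfied.

0/1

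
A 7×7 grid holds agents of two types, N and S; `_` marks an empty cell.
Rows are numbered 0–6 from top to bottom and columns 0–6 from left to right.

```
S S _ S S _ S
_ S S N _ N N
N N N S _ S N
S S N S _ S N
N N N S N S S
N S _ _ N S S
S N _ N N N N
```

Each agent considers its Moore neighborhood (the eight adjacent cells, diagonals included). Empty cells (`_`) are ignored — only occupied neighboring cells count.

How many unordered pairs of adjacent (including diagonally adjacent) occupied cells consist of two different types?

Scan each occupied cell's neighbors to the right and below (and the two forward diagonals) so each pair is counted once.
From row 0: 5 unlike of 11 pairs (running 5/11).
From row 1: 9 unlike of 15 pairs (running 14/26).
From row 2: 11 unlike of 18 pairs (running 25/44).
From row 3: 14 unlike of 20 pairs (running 39/64).
From row 4: 9 unlike of 19 pairs (running 48/83).
From row 5: 9 unlike of 15 pairs (running 57/98).
From row 6: 1 unlike of 4 pairs (running 58/102).
Total adjacent occupied pairs: 102; unlike-type pairs: 58.

58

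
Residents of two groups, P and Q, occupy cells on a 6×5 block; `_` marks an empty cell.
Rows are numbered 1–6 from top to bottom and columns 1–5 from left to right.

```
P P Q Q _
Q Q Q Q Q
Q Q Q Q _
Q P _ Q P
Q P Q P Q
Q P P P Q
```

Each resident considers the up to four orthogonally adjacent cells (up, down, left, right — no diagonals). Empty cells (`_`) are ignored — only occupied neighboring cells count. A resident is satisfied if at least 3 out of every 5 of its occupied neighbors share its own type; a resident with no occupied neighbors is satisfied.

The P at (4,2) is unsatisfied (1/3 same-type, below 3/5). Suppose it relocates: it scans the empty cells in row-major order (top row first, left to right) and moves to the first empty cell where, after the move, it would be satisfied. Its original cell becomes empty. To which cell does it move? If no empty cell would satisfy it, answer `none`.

none

Vacating (4,2). Empty cells in order:
  (1,5): 0/2 same-type → still unsatisfied.
  (3,5): 1/3 same-type → still unsatisfied.
  (4,3): 0/3 same-type → still unsatisfied.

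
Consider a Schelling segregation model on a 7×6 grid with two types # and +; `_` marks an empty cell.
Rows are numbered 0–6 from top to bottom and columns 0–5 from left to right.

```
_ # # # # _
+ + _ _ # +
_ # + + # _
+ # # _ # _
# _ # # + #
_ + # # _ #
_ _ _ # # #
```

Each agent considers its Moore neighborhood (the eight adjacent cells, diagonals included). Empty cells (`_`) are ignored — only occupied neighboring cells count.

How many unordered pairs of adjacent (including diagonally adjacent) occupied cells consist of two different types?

Scan each occupied cell's neighbors to the right and below (and the two forward diagonals) so each pair is counted once.
Row 0: #(0,1)–#(0,2)= #(0,1)–+(1,1)≠ #(0,1)–+(1,0)≠ #(0,2)–#(0,3)= #(0,2)–+(1,1)≠ #(0,3)–#(0,4)= #(0,3)–#(1,4)= #(0,4)–#(1,4)= #(0,4)–+(1,5)≠  → 4/9 unlike.
Row 1: +(1,0)–+(1,1)= +(1,0)–#(2,1)≠ +(1,1)–#(2,1)≠ +(1,1)–+(2,2)= #(1,4)–+(1,5)≠ #(1,4)–#(2,4)= #(1,4)–+(2,3)≠ +(1,5)–#(2,4)≠  → 5/8 unlike.
Row 2: #(2,1)–+(2,2)≠ #(2,1)–#(3,1)= #(2,1)–#(3,2)= #(2,1)–+(3,0)≠ +(2,2)–+(2,3)= +(2,2)–#(3,2)≠ +(2,2)–#(3,1)≠ +(2,3)–#(2,4)≠ +(2,3)–#(3,4)≠ +(2,3)–#(3,2)≠ #(2,4)–#(3,4)=  → 7/11 unlike.
Row 3: +(3,0)–#(3,1)≠ +(3,0)–#(4,0)≠ #(3,1)–#(3,2)= #(3,1)–#(4,2)= #(3,1)–#(4,0)= #(3,2)–#(4,2)= #(3,2)–#(4,3)= #(3,4)–+(4,4)≠ #(3,4)–#(4,5)= #(3,4)–#(4,3)=  → 3/10 unlike.
Row 4: #(4,0)–+(5,1)≠ #(4,2)–#(4,3)= #(4,2)–#(5,2)= #(4,2)–#(5,3)= #(4,2)–+(5,1)≠ #(4,3)–+(4,4)≠ #(4,3)–#(5,3)= #(4,3)–#(5,2)= +(4,4)–#(4,5)≠ +(4,4)–#(5,5)≠ +(4,4)–#(5,3)≠ #(4,5)–#(5,5)=  → 6/12 unlike.
Row 5: +(5,1)–#(5,2)≠ #(5,2)–#(5,3)= #(5,2)–#(6,3)= #(5,3)–#(6,3)= #(5,3)–#(6,4)= #(5,5)–#(6,5)= #(5,5)–#(6,4)=  → 1/7 unlike.
Row 6: #(6,3)–#(6,4)= #(6,4)–#(6,5)=  → 0/2 unlike.
Total adjacent occupied pairs: 59; unlike-type pairs: 26.

26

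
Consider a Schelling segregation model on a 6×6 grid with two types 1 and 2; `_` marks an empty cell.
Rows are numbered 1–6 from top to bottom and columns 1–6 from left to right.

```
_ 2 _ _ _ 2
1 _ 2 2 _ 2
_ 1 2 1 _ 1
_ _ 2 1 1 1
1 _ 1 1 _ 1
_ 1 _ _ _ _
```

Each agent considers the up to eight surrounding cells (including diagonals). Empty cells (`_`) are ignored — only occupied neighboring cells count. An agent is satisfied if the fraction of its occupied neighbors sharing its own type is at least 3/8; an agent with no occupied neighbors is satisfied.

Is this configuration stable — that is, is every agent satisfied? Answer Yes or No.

Row 1: (1,2)2 1/2 ✓ · (1,6)2 1/1 ✓
Row 2: (2,1)1 1/2 ✓ · (2,3)2 3/5 ✓ · (2,4)2 2/3 ✓ · (2,6)2 1/2 ✓
Row 3: (3,2)1 1/4 ✗ · (3,3)2 3/6 ✓ · (3,4)1 2/6 ✗ · (3,6)1 2/3 ✓
Row 4: (4,3)2 1/6 ✗ · (4,4)1 4/6 ✓ · (4,5)1 6/6 ✓ · (4,6)1 3/3 ✓
Row 5: (5,1)1 1/1 ✓ · (5,3)1 3/4 ✓ · (5,4)1 3/4 ✓ · (5,6)1 2/2 ✓
Row 6: (6,2)1 2/2 ✓
For instance (3,2) has only 1/4 same-type neighbors, below 3/8.

No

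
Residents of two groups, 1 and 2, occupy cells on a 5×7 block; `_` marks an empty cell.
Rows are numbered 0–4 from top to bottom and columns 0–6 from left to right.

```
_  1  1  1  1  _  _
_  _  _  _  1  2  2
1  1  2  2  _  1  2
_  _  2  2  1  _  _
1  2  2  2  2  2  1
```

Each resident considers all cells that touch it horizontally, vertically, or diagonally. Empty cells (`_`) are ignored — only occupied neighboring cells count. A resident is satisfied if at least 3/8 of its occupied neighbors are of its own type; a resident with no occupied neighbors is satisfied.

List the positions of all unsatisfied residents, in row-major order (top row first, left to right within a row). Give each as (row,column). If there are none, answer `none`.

(2,1), (3,4), (4,0), (4,5), (4,6)

Row 0: (0,1)1 1/1 satisfied · (0,2)1 2/2 satisfied · (0,3)1 3/3 satisfied · (0,4)1 2/3 satisfied
Row 1: (1,4)1 3/5 satisfied · (1,5)2 2/5 satisfied · (1,6)2 2/3 satisfied
Row 2: (2,0)1 1/1 satisfied · (2,1)1 1/3 not · (2,2)2 3/4 satisfied · (2,3)2 3/5 satisfied · (2,5)1 2/5 satisfied · (2,6)2 2/3 satisfied
Row 3: (3,2)2 6/7 satisfied · (3,3)2 6/7 satisfied · (3,4)1 1/6 not
Row 4: (4,0)1 0/1 not · (4,1)2 2/3 satisfied · (4,2)2 4/4 satisfied · (4,3)2 4/5 satisfied · (4,4)2 3/4 satisfied · (4,5)2 1/3 not · (4,6)1 0/1 not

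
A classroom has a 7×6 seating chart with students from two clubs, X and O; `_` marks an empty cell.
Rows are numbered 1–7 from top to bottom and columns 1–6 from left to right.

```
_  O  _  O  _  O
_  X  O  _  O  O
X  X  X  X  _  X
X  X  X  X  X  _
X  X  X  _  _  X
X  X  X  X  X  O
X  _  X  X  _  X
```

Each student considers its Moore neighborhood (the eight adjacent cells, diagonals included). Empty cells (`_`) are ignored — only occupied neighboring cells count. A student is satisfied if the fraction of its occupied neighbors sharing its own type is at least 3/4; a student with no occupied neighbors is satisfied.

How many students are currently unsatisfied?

Row 1: (1,2)O 1/2 ✗ · (1,4)O 2/2 ✓ · (1,6)O 2/2 ✓
Row 2: (2,2)X 3/5 ✗ · (2,3)O 2/6 ✗ · (2,5)O 3/5 ✗ · (2,6)O 2/3 ✗
Row 3: (3,1)X 4/4 ✓ · (3,2)X 6/7 ✓ · (3,3)X 6/7 ✓ · (3,4)X 4/6 ✗ · (3,6)X 1/3 ✗
Row 4: (4,1)X 5/5 ✓ · (4,2)X 8/8 ✓ · (4,3)X 7/7 ✓ · (4,4)X 5/5 ✓ · (4,5)X 4/4 ✓
Row 5: (5,1)X 5/5 ✓ · (5,2)X 8/8 ✓ · (5,3)X 7/7 ✓ · (5,6)X 2/3 ✗
Row 6: (6,1)X 4/4 ✓ · (6,2)X 7/7 ✓ · (6,3)X 6/6 ✓ · (6,4)X 5/5 ✓ · (6,5)X 4/5 ✓ · (6,6)O 0/3 ✗
Row 7: (7,1)X 2/2 ✓ · (7,3)X 4/4 ✓ · (7,4)X 4/4 ✓ · (7,6)X 1/2 ✗
Unsatisfied: (1,2), (2,2), (2,3), (2,5), (2,6), (3,4), (3,6), (5,6), (6,6), (7,6) — 10 in total.

10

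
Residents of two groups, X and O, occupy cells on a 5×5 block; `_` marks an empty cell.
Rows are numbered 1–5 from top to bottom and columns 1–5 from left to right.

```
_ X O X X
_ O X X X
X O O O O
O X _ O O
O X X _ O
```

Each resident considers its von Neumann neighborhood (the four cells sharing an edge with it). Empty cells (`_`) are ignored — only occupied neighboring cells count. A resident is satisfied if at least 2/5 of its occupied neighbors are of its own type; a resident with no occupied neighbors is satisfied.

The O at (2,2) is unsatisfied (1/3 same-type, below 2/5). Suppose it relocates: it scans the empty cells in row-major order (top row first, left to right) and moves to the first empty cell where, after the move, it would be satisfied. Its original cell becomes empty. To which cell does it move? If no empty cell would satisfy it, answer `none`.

Vacating (2,2). Empty cells in order:
  (1,1): 0/1 same-type → still unsatisfied.
  (2,1): 0/1 same-type → still unsatisfied.
  (4,3): 2/4 same-type → satisfied — stop here.

(4,3)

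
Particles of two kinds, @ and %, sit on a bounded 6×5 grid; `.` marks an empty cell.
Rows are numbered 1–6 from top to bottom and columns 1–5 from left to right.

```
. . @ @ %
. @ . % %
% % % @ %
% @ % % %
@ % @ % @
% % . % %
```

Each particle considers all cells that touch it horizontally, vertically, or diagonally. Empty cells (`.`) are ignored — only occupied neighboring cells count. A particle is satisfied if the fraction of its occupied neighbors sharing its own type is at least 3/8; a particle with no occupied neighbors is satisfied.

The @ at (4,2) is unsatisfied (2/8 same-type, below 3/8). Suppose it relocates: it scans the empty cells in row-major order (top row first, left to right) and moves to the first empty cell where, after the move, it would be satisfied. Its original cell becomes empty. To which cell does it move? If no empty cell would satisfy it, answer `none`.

(1,1)

Vacating (4,2). Empty cells in order:
  (1,1): 1/1 same-type → satisfied — stop here.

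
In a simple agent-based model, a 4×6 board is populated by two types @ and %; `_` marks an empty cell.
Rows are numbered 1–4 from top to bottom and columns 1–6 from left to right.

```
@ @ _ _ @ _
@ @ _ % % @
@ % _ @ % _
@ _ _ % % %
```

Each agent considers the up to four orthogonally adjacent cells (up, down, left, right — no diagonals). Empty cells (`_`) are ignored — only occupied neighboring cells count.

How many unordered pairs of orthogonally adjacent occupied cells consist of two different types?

Scan each occupied cell's neighbors to the right and below so each pair is counted once.
From row 1: 1 unlike of 4 pairs (running 1/4).
From row 2: 3 unlike of 7 pairs (running 4/11).
From row 3: 3 unlike of 5 pairs (running 7/16).
From row 4: 0 unlike of 2 pairs (running 7/18).
Total adjacent occupied pairs: 18; unlike-type pairs: 7.

7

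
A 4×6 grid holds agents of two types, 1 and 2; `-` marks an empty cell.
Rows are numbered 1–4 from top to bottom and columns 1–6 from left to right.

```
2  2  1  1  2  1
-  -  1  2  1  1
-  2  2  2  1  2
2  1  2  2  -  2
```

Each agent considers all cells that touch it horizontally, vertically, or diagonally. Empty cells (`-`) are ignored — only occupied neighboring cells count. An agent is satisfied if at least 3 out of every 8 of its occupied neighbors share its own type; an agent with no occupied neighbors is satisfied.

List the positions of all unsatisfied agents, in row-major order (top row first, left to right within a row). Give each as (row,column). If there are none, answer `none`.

(1,2), (1,5), (2,3), (3,5), (3,6), (4,2)

Row 1: (1,1)2 1/1 ✓ · (1,2)2 1/3 ✗ · (1,3)1 2/4 ✓ · (1,4)1 3/5 ✓ · (1,5)2 1/5 ✗ · (1,6)1 2/3 ✓
Row 2: (2,3)1 2/7 ✗ · (2,4)2 3/8 ✓ · (2,5)1 4/8 ✓ · (2,6)1 3/5 ✓
Row 3: (3,2)2 3/5 ✓ · (3,3)2 5/7 ✓ · (3,4)2 4/7 ✓ · (3,5)1 2/7 ✗ · (3,6)2 1/4 ✗
Row 4: (4,1)2 1/2 ✓ · (4,2)1 0/4 ✗ · (4,3)2 4/5 ✓ · (4,4)2 3/4 ✓ · (4,6)2 1/2 ✓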